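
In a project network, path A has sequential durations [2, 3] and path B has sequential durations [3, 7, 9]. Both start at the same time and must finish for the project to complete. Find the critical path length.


Path A total = 2 + 3 = 5
Path B total = 3 + 7 + 9 = 19
Critical path = longest path = max(5, 19) = 19

19


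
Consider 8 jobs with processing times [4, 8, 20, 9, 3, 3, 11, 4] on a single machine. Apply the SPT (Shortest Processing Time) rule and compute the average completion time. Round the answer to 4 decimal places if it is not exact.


Sort jobs by processing time (SPT order): [3, 3, 4, 4, 8, 9, 11, 20]
Compute completion times sequentially:
  Job 1: processing = 3, completes at 3
  Job 2: processing = 3, completes at 6
  Job 3: processing = 4, completes at 10
  Job 4: processing = 4, completes at 14
  Job 5: processing = 8, completes at 22
  Job 6: processing = 9, completes at 31
  Job 7: processing = 11, completes at 42
  Job 8: processing = 20, completes at 62
Sum of completion times = 190
Average completion time = 190/8 = 23.75

23.75


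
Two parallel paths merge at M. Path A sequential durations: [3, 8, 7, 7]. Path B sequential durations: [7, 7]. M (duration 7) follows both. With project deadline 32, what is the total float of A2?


Forward pass: ES(A2) = sum of predecessors on chain A = 3
EF = ES + duration = 3 + 8 = 11
Backward pass: LF(M) = deadline = 32; LS(M) = 32 - 7 = 25
LF(A2) = LS(M) - sum(successors on chain A) = 25 - 14 = 11
LS = LF - duration = 11 - 8 = 3
Total float = LS - ES = 3 - 3 = 0

0


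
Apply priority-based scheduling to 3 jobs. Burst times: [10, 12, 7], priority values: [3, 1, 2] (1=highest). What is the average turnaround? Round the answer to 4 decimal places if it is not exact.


Sort by priority (ascending = highest first):
Order: [(1, 12), (2, 7), (3, 10)]
Completion times:
  Priority 1, burst=12, C=12
  Priority 2, burst=7, C=19
  Priority 3, burst=10, C=29
Average turnaround = 60/3 = 20.0

20.0


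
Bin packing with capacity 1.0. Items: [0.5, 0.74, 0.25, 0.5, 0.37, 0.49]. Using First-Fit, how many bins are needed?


Place items sequentially using First-Fit:
  Item 0.5 -> new Bin 1
  Item 0.74 -> new Bin 2
  Item 0.25 -> Bin 1 (now 0.75)
  Item 0.5 -> new Bin 3
  Item 0.37 -> Bin 3 (now 0.87)
  Item 0.49 -> new Bin 4
Total bins used = 4

4


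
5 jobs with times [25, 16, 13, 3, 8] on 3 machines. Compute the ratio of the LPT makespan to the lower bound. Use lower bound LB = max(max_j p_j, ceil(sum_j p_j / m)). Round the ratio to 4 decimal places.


LPT order: [25, 16, 13, 8, 3]
Machine loads after assignment: [25, 19, 21]
LPT makespan = 25
Lower bound = max(max_job, ceil(total/3)) = max(25, 22) = 25
Ratio = 25 / 25 = 1.0

1.0


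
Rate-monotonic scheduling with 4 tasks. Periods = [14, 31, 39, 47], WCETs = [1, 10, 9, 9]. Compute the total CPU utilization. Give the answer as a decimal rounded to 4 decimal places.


Compute individual utilizations (exact fractions):
  Task 1: C/T = 1/14 (approx. 0.0714)
  Task 2: C/T = 10/31 (approx. 0.3226)
  Task 3: C/T = 9/39 = 3/13 (approx. 0.2308)
  Task 4: C/T = 9/47 (approx. 0.1915)
Total utilization U = 1/14 + 10/31 + 3/13 + 9/47 = 216453/265174
Rounded to 4 decimal places: U = 0.8163
RM (Liu & Layland) bound for 4 tasks = 0.756828; compare with U = 216453/265174 (approx. 0.816268)
bound < U <= 1, so the RM sufficient condition is not met (inconclusive; an exact test such as response-time analysis is needed).

0.8163


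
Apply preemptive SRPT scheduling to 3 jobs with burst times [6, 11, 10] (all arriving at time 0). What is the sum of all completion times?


Since all jobs arrive at t=0, SRPT equals SPT ordering.
SPT order: [6, 10, 11]
Completion times:
  Job 1: p=6, C=6
  Job 2: p=10, C=16
  Job 3: p=11, C=27
Total completion time = 6 + 16 + 27 = 49

49


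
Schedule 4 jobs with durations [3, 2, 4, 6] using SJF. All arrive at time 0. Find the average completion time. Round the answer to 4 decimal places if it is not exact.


SJF order (ascending): [2, 3, 4, 6]
Completion times:
  Job 1: burst=2, C=2
  Job 2: burst=3, C=5
  Job 3: burst=4, C=9
  Job 4: burst=6, C=15
Average completion = 31/4 = 7.75

7.75


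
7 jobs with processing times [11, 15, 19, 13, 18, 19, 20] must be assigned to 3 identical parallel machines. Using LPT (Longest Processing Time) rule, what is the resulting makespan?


Sort jobs in decreasing order (LPT): [20, 19, 19, 18, 15, 13, 11]
Assign each job to the least loaded machine:
  Machine 1: jobs [20, 13, 11], load = 44
  Machine 2: jobs [19, 18], load = 37
  Machine 3: jobs [19, 15], load = 34
Makespan = max load = 44

44


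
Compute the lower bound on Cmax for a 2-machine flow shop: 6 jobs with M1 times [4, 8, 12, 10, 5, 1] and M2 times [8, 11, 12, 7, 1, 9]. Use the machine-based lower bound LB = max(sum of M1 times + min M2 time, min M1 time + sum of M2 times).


LB1 = sum(M1 times) + min(M2 times) = 40 + 1 = 41
LB2 = min(M1 times) + sum(M2 times) = 1 + 48 = 49
Lower bound = max(LB1, LB2) = max(41, 49) = 49

49


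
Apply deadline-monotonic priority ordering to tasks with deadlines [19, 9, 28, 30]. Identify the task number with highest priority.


Sort tasks by relative deadline (ascending):
  Task 2: deadline = 9
  Task 1: deadline = 19
  Task 3: deadline = 28
  Task 4: deadline = 30
Priority order (highest first): [2, 1, 3, 4]
Highest priority task = 2

2


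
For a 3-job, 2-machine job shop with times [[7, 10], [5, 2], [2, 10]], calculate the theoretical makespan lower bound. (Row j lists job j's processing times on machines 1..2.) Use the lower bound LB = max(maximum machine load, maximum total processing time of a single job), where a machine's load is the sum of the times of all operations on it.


Machine loads:
  Machine 1: 7 + 5 + 2 = 14
  Machine 2: 10 + 2 + 10 = 22
Max machine load = 22
Job totals:
  Job 1: 17
  Job 2: 7
  Job 3: 12
Max job total = 17
Lower bound = max(22, 17) = 22

22


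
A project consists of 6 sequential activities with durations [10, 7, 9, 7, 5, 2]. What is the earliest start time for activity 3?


Activity 3 starts after activities 1 through 2 complete.
Predecessor durations: [10, 7]
ES = 10 + 7 = 17

17


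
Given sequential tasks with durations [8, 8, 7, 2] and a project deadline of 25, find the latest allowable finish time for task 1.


LF(activity 1) = deadline - sum of successor durations
Successors: activities 2 through 4 with durations [8, 7, 2]
Sum of successor durations = 17
LF = 25 - 17 = 8

8


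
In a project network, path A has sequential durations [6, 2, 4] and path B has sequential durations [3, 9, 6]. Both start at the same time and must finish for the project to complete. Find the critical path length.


Path A total = 6 + 2 + 4 = 12
Path B total = 3 + 9 + 6 = 18
Critical path = longest path = max(12, 18) = 18

18


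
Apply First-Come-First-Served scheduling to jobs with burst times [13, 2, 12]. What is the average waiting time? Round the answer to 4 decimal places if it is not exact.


FCFS order (as given): [13, 2, 12]
Waiting times:
  Job 1: wait = 0
  Job 2: wait = 13
  Job 3: wait = 15
Sum of waiting times = 28
Average waiting time = 28/3 = 9.3333

9.3333


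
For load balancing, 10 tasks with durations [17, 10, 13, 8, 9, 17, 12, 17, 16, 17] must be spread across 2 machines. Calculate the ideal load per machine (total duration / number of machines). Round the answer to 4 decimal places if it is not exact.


Total processing time = 17 + 10 + 13 + 8 + 9 + 17 + 12 + 17 + 16 + 17 = 136
Number of machines = 2
Ideal balanced load = 136 / 2 = 68.0

68.0


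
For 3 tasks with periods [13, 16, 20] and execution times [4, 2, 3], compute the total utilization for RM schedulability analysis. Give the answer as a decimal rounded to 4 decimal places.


Compute individual utilizations (exact fractions):
  Task 1: C/T = 4/13 (approx. 0.3077)
  Task 2: C/T = 2/16 = 1/8 (approx. 0.125)
  Task 3: C/T = 3/20 (approx. 0.15)
Total utilization U = 4/13 + 1/8 + 3/20 = 303/520
Rounded to 4 decimal places: U = 0.5827
RM (Liu & Layland) bound for 3 tasks = 0.779763; compare with U = 303/520 (approx. 0.582692)
U <= bound, so schedulable by RM sufficient condition.

0.5827


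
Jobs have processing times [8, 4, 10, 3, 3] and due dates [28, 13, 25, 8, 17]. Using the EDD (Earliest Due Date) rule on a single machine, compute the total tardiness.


Sort by due date (EDD order): [(3, 8), (4, 13), (3, 17), (10, 25), (8, 28)]
Compute completion times and tardiness:
  Job 1: p=3, d=8, C=3, tardiness=max(0,3-8)=0
  Job 2: p=4, d=13, C=7, tardiness=max(0,7-13)=0
  Job 3: p=3, d=17, C=10, tardiness=max(0,10-17)=0
  Job 4: p=10, d=25, C=20, tardiness=max(0,20-25)=0
  Job 5: p=8, d=28, C=28, tardiness=max(0,28-28)=0
Total tardiness = 0

0


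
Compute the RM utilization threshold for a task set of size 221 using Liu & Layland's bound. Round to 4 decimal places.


Compute 2^(1/221) = 1.0031413363
Subtract 1: 1.0031413363 - 1 = 0.0031413363
Multiply by n: 221 * 0.0031413363 = 0.6942353223
Round to 4 dp: 0.6942

0.6942


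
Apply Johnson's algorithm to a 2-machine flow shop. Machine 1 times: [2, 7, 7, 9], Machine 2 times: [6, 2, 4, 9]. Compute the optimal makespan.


Apply Johnson's rule:
  Group 1 (a <= b): [(1, 2, 6), (4, 9, 9)]
  Group 2 (a > b): [(3, 7, 4), (2, 7, 2)]
Optimal job order: [1, 4, 3, 2]
Schedule:
  Job 1: M1 done at 2, M2 done at 8
  Job 4: M1 done at 11, M2 done at 20
  Job 3: M1 done at 18, M2 done at 24
  Job 2: M1 done at 25, M2 done at 27
Makespan = 27

27


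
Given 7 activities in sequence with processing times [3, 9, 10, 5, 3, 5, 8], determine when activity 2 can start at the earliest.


Activity 2 starts after activities 1 through 1 complete.
Predecessor durations: [3]
ES = 3 = 3

3


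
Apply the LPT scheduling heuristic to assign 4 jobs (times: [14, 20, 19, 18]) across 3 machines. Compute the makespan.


Sort jobs in decreasing order (LPT): [20, 19, 18, 14]
Assign each job to the least loaded machine:
  Machine 1: jobs [20], load = 20
  Machine 2: jobs [19], load = 19
  Machine 3: jobs [18, 14], load = 32
Makespan = max load = 32

32


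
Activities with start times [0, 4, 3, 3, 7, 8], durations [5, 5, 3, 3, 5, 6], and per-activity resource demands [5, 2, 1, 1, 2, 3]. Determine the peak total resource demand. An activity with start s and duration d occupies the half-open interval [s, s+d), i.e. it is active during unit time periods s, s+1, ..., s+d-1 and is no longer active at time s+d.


Each activity i is active on [start_i, start_i + duration_i).
Compute total resource usage per time slot:
  t=0: active resources = [5], total = 5
  t=1: active resources = [5], total = 5
  t=2: active resources = [5], total = 5
  t=3: active resources = [5, 1, 1], total = 7
  t=4: active resources = [5, 2, 1, 1], total = 9
  t=5: active resources = [2, 1, 1], total = 4
  t=6: active resources = [2], total = 2
  t=7: active resources = [2, 2], total = 4
  t=8: active resources = [2, 2, 3], total = 7
  t=9: active resources = [2, 3], total = 5
  t=10: active resources = [2, 3], total = 5
  t=11: active resources = [2, 3], total = 5
  t=12: active resources = [3], total = 3
  t=13: active resources = [3], total = 3
Peak resource demand = 9

9


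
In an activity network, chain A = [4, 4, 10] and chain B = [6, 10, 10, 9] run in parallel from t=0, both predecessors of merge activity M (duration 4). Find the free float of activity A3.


ES(A3) = sum of predecessors on chain A = 8
EF(A3) = ES + duration = 8 + 10 = 18
Successor of A3 is M. ES(M) = max(sum(A), sum(B)) = max(18, 35) = 35
Free float = ES(successor) - EF(current) = 35 - 18 = 17

17


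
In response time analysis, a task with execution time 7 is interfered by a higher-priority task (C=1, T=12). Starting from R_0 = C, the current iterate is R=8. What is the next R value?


R_next = C + ceil(R_prev / T_hp) * C_hp
ceil(8 / 12) = ceil(0.6667) = 1
Interference = 1 * 1 = 1
R_next = 7 + 1 = 8
R_next = R_prev, so the iteration has converged (response time = 8).

8


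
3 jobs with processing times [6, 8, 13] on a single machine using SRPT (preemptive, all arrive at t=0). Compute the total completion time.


Since all jobs arrive at t=0, SRPT equals SPT ordering.
SPT order: [6, 8, 13]
Completion times:
  Job 1: p=6, C=6
  Job 2: p=8, C=14
  Job 3: p=13, C=27
Total completion time = 6 + 14 + 27 = 47

47


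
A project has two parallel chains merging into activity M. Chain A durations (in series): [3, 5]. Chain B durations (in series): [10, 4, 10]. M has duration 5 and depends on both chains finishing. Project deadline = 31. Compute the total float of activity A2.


Forward pass: ES(A2) = sum of predecessors on chain A = 3
EF = ES + duration = 3 + 5 = 8
Backward pass: LF(M) = deadline = 31; LS(M) = 31 - 5 = 26
LF(A2) = LS(M) - sum(successors on chain A) = 26 - 0 = 26
LS = LF - duration = 26 - 5 = 21
Total float = LS - ES = 21 - 3 = 18

18


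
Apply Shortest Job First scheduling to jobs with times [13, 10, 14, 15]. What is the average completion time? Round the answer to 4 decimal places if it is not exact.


SJF order (ascending): [10, 13, 14, 15]
Completion times:
  Job 1: burst=10, C=10
  Job 2: burst=13, C=23
  Job 3: burst=14, C=37
  Job 4: burst=15, C=52
Average completion = 122/4 = 30.5

30.5


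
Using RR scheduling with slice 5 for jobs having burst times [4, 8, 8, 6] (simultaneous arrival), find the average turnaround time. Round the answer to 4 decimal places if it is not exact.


Time quantum = 5
Execution trace:
  J1 runs 4 units, time = 4
  J2 runs 5 units, time = 9
  J3 runs 5 units, time = 14
  J4 runs 5 units, time = 19
  J2 runs 3 units, time = 22
  J3 runs 3 units, time = 25
  J4 runs 1 units, time = 26
Finish times: [4, 22, 25, 26]
Average turnaround = 77/4 = 19.25

19.25


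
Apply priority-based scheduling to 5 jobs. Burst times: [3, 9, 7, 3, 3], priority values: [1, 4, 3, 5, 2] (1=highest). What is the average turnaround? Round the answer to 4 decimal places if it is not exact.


Sort by priority (ascending = highest first):
Order: [(1, 3), (2, 3), (3, 7), (4, 9), (5, 3)]
Completion times:
  Priority 1, burst=3, C=3
  Priority 2, burst=3, C=6
  Priority 3, burst=7, C=13
  Priority 4, burst=9, C=22
  Priority 5, burst=3, C=25
Average turnaround = 69/5 = 13.8

13.8


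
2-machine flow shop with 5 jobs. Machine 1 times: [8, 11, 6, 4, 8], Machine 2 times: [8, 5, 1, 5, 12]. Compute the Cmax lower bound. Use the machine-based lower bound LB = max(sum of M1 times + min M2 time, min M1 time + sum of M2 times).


LB1 = sum(M1 times) + min(M2 times) = 37 + 1 = 38
LB2 = min(M1 times) + sum(M2 times) = 4 + 31 = 35
Lower bound = max(LB1, LB2) = max(38, 35) = 38

38


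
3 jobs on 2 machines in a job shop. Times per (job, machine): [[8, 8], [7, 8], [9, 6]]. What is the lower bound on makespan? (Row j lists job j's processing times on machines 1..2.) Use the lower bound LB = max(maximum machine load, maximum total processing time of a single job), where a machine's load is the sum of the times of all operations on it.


Machine loads:
  Machine 1: 8 + 7 + 9 = 24
  Machine 2: 8 + 8 + 6 = 22
Max machine load = 24
Job totals:
  Job 1: 16
  Job 2: 15
  Job 3: 15
Max job total = 16
Lower bound = max(24, 16) = 24

24


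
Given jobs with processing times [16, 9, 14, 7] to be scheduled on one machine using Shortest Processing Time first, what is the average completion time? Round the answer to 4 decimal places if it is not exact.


Sort jobs by processing time (SPT order): [7, 9, 14, 16]
Compute completion times sequentially:
  Job 1: processing = 7, completes at 7
  Job 2: processing = 9, completes at 16
  Job 3: processing = 14, completes at 30
  Job 4: processing = 16, completes at 46
Sum of completion times = 99
Average completion time = 99/4 = 24.75

24.75


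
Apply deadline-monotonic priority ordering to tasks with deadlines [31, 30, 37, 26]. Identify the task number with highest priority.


Sort tasks by relative deadline (ascending):
  Task 4: deadline = 26
  Task 2: deadline = 30
  Task 1: deadline = 31
  Task 3: deadline = 37
Priority order (highest first): [4, 2, 1, 3]
Highest priority task = 4

4


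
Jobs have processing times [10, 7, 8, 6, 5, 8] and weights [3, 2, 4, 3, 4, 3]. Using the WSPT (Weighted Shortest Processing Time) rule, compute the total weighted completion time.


Compute p/w ratios and sort ascending (WSPT): [(5, 4), (8, 4), (6, 3), (8, 3), (10, 3), (7, 2)]
Compute weighted completion times:
  Job (p=5,w=4): C=5, w*C=4*5=20
  Job (p=8,w=4): C=13, w*C=4*13=52
  Job (p=6,w=3): C=19, w*C=3*19=57
  Job (p=8,w=3): C=27, w*C=3*27=81
  Job (p=10,w=3): C=37, w*C=3*37=111
  Job (p=7,w=2): C=44, w*C=2*44=88
Total weighted completion time = 409

409


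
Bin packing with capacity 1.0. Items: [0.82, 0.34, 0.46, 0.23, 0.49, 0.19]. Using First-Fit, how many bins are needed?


Place items sequentially using First-Fit:
  Item 0.82 -> new Bin 1
  Item 0.34 -> new Bin 2
  Item 0.46 -> Bin 2 (now 0.8)
  Item 0.23 -> new Bin 3
  Item 0.49 -> Bin 3 (now 0.72)
  Item 0.19 -> Bin 2 (now 0.99)
Total bins used = 3

3


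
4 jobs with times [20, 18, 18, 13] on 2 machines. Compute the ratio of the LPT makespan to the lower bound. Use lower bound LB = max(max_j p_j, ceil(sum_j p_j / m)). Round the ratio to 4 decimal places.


LPT order: [20, 18, 18, 13]
Machine loads after assignment: [33, 36]
LPT makespan = 36
Lower bound = max(max_job, ceil(total/2)) = max(20, 35) = 35
Ratio = 36 / 35 = 1.0286

1.0286


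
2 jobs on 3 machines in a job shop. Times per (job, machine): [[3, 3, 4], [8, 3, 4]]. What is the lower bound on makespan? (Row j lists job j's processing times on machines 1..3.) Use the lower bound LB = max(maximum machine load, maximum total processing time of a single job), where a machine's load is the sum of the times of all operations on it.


Machine loads:
  Machine 1: 3 + 8 = 11
  Machine 2: 3 + 3 = 6
  Machine 3: 4 + 4 = 8
Max machine load = 11
Job totals:
  Job 1: 10
  Job 2: 15
Max job total = 15
Lower bound = max(11, 15) = 15

15


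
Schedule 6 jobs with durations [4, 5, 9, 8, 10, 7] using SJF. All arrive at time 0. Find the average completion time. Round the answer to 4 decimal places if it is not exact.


SJF order (ascending): [4, 5, 7, 8, 9, 10]
Completion times:
  Job 1: burst=4, C=4
  Job 2: burst=5, C=9
  Job 3: burst=7, C=16
  Job 4: burst=8, C=24
  Job 5: burst=9, C=33
  Job 6: burst=10, C=43
Average completion = 129/6 = 21.5

21.5


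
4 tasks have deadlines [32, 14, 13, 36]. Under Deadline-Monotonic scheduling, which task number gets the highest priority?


Sort tasks by relative deadline (ascending):
  Task 3: deadline = 13
  Task 2: deadline = 14
  Task 1: deadline = 32
  Task 4: deadline = 36
Priority order (highest first): [3, 2, 1, 4]
Highest priority task = 3

3


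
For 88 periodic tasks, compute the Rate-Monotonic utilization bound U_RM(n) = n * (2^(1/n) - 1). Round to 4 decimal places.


Compute 2^(1/88) = 1.0079077751
Subtract 1: 1.0079077751 - 1 = 0.0079077751
Multiply by n: 88 * 0.0079077751 = 0.6958842088
Round to 4 dp: 0.6959

0.6959


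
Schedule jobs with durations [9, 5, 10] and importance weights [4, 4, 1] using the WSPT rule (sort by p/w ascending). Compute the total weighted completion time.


Compute p/w ratios and sort ascending (WSPT): [(5, 4), (9, 4), (10, 1)]
Compute weighted completion times:
  Job (p=5,w=4): C=5, w*C=4*5=20
  Job (p=9,w=4): C=14, w*C=4*14=56
  Job (p=10,w=1): C=24, w*C=1*24=24
Total weighted completion time = 100

100


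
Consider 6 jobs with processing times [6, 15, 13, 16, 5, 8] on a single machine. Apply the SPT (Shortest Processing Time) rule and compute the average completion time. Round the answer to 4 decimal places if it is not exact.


Sort jobs by processing time (SPT order): [5, 6, 8, 13, 15, 16]
Compute completion times sequentially:
  Job 1: processing = 5, completes at 5
  Job 2: processing = 6, completes at 11
  Job 3: processing = 8, completes at 19
  Job 4: processing = 13, completes at 32
  Job 5: processing = 15, completes at 47
  Job 6: processing = 16, completes at 63
Sum of completion times = 177
Average completion time = 177/6 = 29.5

29.5


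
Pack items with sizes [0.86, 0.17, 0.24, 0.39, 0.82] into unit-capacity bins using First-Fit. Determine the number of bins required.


Place items sequentially using First-Fit:
  Item 0.86 -> new Bin 1
  Item 0.17 -> new Bin 2
  Item 0.24 -> Bin 2 (now 0.41)
  Item 0.39 -> Bin 2 (now 0.8)
  Item 0.82 -> new Bin 3
Total bins used = 3

3


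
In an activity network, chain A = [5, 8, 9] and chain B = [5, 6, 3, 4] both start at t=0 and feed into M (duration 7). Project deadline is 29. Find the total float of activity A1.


Forward pass: ES(A1) = sum of predecessors on chain A = 0
EF = ES + duration = 0 + 5 = 5
Backward pass: LF(M) = deadline = 29; LS(M) = 29 - 7 = 22
LF(A1) = LS(M) - sum(successors on chain A) = 22 - 17 = 5
LS = LF - duration = 5 - 5 = 0
Total float = LS - ES = 0 - 0 = 0

0


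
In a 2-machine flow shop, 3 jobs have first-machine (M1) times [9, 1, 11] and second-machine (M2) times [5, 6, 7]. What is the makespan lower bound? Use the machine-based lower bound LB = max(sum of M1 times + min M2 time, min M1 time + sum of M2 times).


LB1 = sum(M1 times) + min(M2 times) = 21 + 5 = 26
LB2 = min(M1 times) + sum(M2 times) = 1 + 18 = 19
Lower bound = max(LB1, LB2) = max(26, 19) = 26

26


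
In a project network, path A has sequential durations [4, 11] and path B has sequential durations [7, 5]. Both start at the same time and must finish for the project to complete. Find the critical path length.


Path A total = 4 + 11 = 15
Path B total = 7 + 5 = 12
Critical path = longest path = max(15, 12) = 15

15


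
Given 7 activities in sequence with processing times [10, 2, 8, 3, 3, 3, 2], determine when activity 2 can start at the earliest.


Activity 2 starts after activities 1 through 1 complete.
Predecessor durations: [10]
ES = 10 = 10

10


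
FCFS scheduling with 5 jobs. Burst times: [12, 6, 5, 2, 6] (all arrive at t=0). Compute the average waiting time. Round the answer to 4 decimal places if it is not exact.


FCFS order (as given): [12, 6, 5, 2, 6]
Waiting times:
  Job 1: wait = 0
  Job 2: wait = 12
  Job 3: wait = 18
  Job 4: wait = 23
  Job 5: wait = 25
Sum of waiting times = 78
Average waiting time = 78/5 = 15.6

15.6


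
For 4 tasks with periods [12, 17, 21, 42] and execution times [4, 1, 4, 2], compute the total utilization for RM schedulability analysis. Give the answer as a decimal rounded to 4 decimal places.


Compute individual utilizations (exact fractions):
  Task 1: C/T = 4/12 = 1/3 (approx. 0.3333)
  Task 2: C/T = 1/17 (approx. 0.0588)
  Task 3: C/T = 4/21 (approx. 0.1905)
  Task 4: C/T = 2/42 = 1/21 (approx. 0.0476)
Total utilization U = 1/3 + 1/17 + 4/21 + 1/21 = 75/119
Rounded to 4 decimal places: U = 0.6303
RM (Liu & Layland) bound for 4 tasks = 0.756828; compare with U = 75/119 (approx. 0.630252)
U <= bound, so schedulable by RM sufficient condition.

0.6303


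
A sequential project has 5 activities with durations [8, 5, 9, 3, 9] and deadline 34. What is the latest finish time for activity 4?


LF(activity 4) = deadline - sum of successor durations
Successors: activities 5 through 5 with durations [9]
Sum of successor durations = 9
LF = 34 - 9 = 25

25


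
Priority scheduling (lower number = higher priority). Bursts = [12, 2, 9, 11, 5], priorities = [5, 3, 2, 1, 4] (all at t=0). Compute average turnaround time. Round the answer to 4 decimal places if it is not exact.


Sort by priority (ascending = highest first):
Order: [(1, 11), (2, 9), (3, 2), (4, 5), (5, 12)]
Completion times:
  Priority 1, burst=11, C=11
  Priority 2, burst=9, C=20
  Priority 3, burst=2, C=22
  Priority 4, burst=5, C=27
  Priority 5, burst=12, C=39
Average turnaround = 119/5 = 23.8

23.8


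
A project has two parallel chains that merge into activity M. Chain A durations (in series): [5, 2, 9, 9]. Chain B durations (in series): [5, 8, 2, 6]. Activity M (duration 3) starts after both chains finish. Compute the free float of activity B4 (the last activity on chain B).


ES(B4) = sum of predecessors on chain B = 15
EF(B4) = ES + duration = 15 + 6 = 21
Successor of B4 is M. ES(M) = max(sum(A), sum(B)) = max(25, 21) = 25
Free float = ES(successor) - EF(current) = 25 - 21 = 4

4


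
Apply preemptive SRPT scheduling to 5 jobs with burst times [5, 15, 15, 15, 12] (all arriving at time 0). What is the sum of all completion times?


Since all jobs arrive at t=0, SRPT equals SPT ordering.
SPT order: [5, 12, 15, 15, 15]
Completion times:
  Job 1: p=5, C=5
  Job 2: p=12, C=17
  Job 3: p=15, C=32
  Job 4: p=15, C=47
  Job 5: p=15, C=62
Total completion time = 5 + 17 + 32 + 47 + 62 = 163

163


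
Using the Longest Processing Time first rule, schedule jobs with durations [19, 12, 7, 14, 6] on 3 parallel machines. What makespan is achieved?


Sort jobs in decreasing order (LPT): [19, 14, 12, 7, 6]
Assign each job to the least loaded machine:
  Machine 1: jobs [19], load = 19
  Machine 2: jobs [14, 6], load = 20
  Machine 3: jobs [12, 7], load = 19
Makespan = max load = 20

20


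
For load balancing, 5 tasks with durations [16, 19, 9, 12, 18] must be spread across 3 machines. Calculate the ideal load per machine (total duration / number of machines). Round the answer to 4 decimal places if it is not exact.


Total processing time = 16 + 19 + 9 + 12 + 18 = 74
Number of machines = 3
Ideal balanced load = 74 / 3 = 24.6667

24.6667


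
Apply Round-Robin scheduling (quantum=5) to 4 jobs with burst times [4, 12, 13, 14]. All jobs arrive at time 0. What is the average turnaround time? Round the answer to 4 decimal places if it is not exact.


Time quantum = 5
Execution trace:
  J1 runs 4 units, time = 4
  J2 runs 5 units, time = 9
  J3 runs 5 units, time = 14
  J4 runs 5 units, time = 19
  J2 runs 5 units, time = 24
  J3 runs 5 units, time = 29
  J4 runs 5 units, time = 34
  J2 runs 2 units, time = 36
  J3 runs 3 units, time = 39
  J4 runs 4 units, time = 43
Finish times: [4, 36, 39, 43]
Average turnaround = 122/4 = 30.5

30.5


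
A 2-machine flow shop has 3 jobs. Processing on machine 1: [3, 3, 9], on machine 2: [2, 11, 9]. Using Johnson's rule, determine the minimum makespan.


Apply Johnson's rule:
  Group 1 (a <= b): [(2, 3, 11), (3, 9, 9)]
  Group 2 (a > b): [(1, 3, 2)]
Optimal job order: [2, 3, 1]
Schedule:
  Job 2: M1 done at 3, M2 done at 14
  Job 3: M1 done at 12, M2 done at 23
  Job 1: M1 done at 15, M2 done at 25
Makespan = 25

25


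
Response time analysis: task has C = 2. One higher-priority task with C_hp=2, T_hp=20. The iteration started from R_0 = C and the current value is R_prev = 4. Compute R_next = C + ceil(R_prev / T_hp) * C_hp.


R_next = C + ceil(R_prev / T_hp) * C_hp
ceil(4 / 20) = ceil(0.2) = 1
Interference = 1 * 2 = 2
R_next = 2 + 2 = 4
R_next = R_prev, so the iteration has converged (response time = 4).

4


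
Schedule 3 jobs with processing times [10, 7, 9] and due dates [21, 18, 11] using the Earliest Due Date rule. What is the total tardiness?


Sort by due date (EDD order): [(9, 11), (7, 18), (10, 21)]
Compute completion times and tardiness:
  Job 1: p=9, d=11, C=9, tardiness=max(0,9-11)=0
  Job 2: p=7, d=18, C=16, tardiness=max(0,16-18)=0
  Job 3: p=10, d=21, C=26, tardiness=max(0,26-21)=5
Total tardiness = 5

5


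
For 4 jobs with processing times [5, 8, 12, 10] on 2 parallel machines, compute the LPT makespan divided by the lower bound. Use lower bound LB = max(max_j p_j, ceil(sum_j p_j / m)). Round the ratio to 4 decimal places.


LPT order: [12, 10, 8, 5]
Machine loads after assignment: [17, 18]
LPT makespan = 18
Lower bound = max(max_job, ceil(total/2)) = max(12, 18) = 18
Ratio = 18 / 18 = 1.0

1.0


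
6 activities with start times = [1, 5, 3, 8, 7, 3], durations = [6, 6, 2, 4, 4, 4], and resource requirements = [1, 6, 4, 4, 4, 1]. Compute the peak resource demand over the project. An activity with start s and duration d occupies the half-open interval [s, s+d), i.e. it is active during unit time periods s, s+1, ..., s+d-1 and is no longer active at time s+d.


Each activity i is active on [start_i, start_i + duration_i).
Compute total resource usage per time slot:
  t=0: active resources = [], total = 0
  t=1: active resources = [1], total = 1
  t=2: active resources = [1], total = 1
  t=3: active resources = [1, 4, 1], total = 6
  t=4: active resources = [1, 4, 1], total = 6
  t=5: active resources = [1, 6, 1], total = 8
  t=6: active resources = [1, 6, 1], total = 8
  t=7: active resources = [6, 4], total = 10
  t=8: active resources = [6, 4, 4], total = 14
  t=9: active resources = [6, 4, 4], total = 14
  t=10: active resources = [6, 4, 4], total = 14
  t=11: active resources = [4], total = 4
Peak resource demand = 14

14


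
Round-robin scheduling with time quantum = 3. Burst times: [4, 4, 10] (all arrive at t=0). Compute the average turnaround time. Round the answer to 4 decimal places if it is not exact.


Time quantum = 3
Execution trace:
  J1 runs 3 units, time = 3
  J2 runs 3 units, time = 6
  J3 runs 3 units, time = 9
  J1 runs 1 units, time = 10
  J2 runs 1 units, time = 11
  J3 runs 3 units, time = 14
  J3 runs 3 units, time = 17
  J3 runs 1 units, time = 18
Finish times: [10, 11, 18]
Average turnaround = 39/3 = 13.0

13.0


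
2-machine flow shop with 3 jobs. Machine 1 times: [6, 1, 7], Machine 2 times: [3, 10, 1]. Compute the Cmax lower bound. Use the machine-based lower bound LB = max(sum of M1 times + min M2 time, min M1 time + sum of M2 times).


LB1 = sum(M1 times) + min(M2 times) = 14 + 1 = 15
LB2 = min(M1 times) + sum(M2 times) = 1 + 14 = 15
Lower bound = max(LB1, LB2) = max(15, 15) = 15

15


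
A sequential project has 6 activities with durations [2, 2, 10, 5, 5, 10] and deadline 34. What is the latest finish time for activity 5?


LF(activity 5) = deadline - sum of successor durations
Successors: activities 6 through 6 with durations [10]
Sum of successor durations = 10
LF = 34 - 10 = 24

24


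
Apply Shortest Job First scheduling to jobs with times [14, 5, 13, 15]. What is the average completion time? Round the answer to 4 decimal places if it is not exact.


SJF order (ascending): [5, 13, 14, 15]
Completion times:
  Job 1: burst=5, C=5
  Job 2: burst=13, C=18
  Job 3: burst=14, C=32
  Job 4: burst=15, C=47
Average completion = 102/4 = 25.5

25.5


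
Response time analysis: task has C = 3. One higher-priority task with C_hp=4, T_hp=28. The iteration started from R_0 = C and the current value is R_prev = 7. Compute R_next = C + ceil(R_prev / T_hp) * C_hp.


R_next = C + ceil(R_prev / T_hp) * C_hp
ceil(7 / 28) = ceil(0.25) = 1
Interference = 1 * 4 = 4
R_next = 3 + 4 = 7
R_next = R_prev, so the iteration has converged (response time = 7).

7


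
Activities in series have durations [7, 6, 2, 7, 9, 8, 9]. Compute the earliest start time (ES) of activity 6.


Activity 6 starts after activities 1 through 5 complete.
Predecessor durations: [7, 6, 2, 7, 9]
ES = 7 + 6 + 2 + 7 + 9 = 31

31


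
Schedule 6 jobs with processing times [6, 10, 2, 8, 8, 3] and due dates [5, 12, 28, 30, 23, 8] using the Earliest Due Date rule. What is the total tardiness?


Sort by due date (EDD order): [(6, 5), (3, 8), (10, 12), (8, 23), (2, 28), (8, 30)]
Compute completion times and tardiness:
  Job 1: p=6, d=5, C=6, tardiness=max(0,6-5)=1
  Job 2: p=3, d=8, C=9, tardiness=max(0,9-8)=1
  Job 3: p=10, d=12, C=19, tardiness=max(0,19-12)=7
  Job 4: p=8, d=23, C=27, tardiness=max(0,27-23)=4
  Job 5: p=2, d=28, C=29, tardiness=max(0,29-28)=1
  Job 6: p=8, d=30, C=37, tardiness=max(0,37-30)=7
Total tardiness = 21

21


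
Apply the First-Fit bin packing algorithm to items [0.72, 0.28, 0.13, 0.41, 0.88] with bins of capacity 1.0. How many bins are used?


Place items sequentially using First-Fit:
  Item 0.72 -> new Bin 1
  Item 0.28 -> Bin 1 (now 1.0)
  Item 0.13 -> new Bin 2
  Item 0.41 -> Bin 2 (now 0.54)
  Item 0.88 -> new Bin 3
Total bins used = 3

3


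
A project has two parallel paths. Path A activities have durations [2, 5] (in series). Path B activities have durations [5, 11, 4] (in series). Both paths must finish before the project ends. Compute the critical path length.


Path A total = 2 + 5 = 7
Path B total = 5 + 11 + 4 = 20
Critical path = longest path = max(7, 20) = 20

20


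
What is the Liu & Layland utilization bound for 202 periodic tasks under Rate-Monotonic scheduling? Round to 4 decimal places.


Compute 2^(1/202) = 1.0034373158
Subtract 1: 1.0034373158 - 1 = 0.0034373158
Multiply by n: 202 * 0.0034373158 = 0.6943377916
Round to 4 dp: 0.6943

0.6943


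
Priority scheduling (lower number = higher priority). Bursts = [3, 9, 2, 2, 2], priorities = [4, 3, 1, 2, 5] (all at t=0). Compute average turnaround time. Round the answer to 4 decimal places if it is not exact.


Sort by priority (ascending = highest first):
Order: [(1, 2), (2, 2), (3, 9), (4, 3), (5, 2)]
Completion times:
  Priority 1, burst=2, C=2
  Priority 2, burst=2, C=4
  Priority 3, burst=9, C=13
  Priority 4, burst=3, C=16
  Priority 5, burst=2, C=18
Average turnaround = 53/5 = 10.6

10.6


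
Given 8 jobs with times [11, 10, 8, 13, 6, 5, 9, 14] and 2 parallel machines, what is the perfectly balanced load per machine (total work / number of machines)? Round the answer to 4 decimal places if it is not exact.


Total processing time = 11 + 10 + 8 + 13 + 6 + 5 + 9 + 14 = 76
Number of machines = 2
Ideal balanced load = 76 / 2 = 38.0

38.0


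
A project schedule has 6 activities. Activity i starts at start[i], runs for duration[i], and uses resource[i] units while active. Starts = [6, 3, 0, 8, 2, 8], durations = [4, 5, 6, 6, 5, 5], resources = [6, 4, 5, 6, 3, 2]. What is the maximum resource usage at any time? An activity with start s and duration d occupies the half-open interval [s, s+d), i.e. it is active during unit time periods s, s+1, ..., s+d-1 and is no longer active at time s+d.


Each activity i is active on [start_i, start_i + duration_i).
Compute total resource usage per time slot:
  t=0: active resources = [5], total = 5
  t=1: active resources = [5], total = 5
  t=2: active resources = [5, 3], total = 8
  t=3: active resources = [4, 5, 3], total = 12
  t=4: active resources = [4, 5, 3], total = 12
  t=5: active resources = [4, 5, 3], total = 12
  t=6: active resources = [6, 4, 3], total = 13
  t=7: active resources = [6, 4], total = 10
  t=8: active resources = [6, 6, 2], total = 14
  t=9: active resources = [6, 6, 2], total = 14
  t=10: active resources = [6, 2], total = 8
  t=11: active resources = [6, 2], total = 8
  t=12: active resources = [6, 2], total = 8
  t=13: active resources = [6], total = 6
Peak resource demand = 14

14


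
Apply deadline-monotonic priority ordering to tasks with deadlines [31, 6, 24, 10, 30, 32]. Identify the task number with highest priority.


Sort tasks by relative deadline (ascending):
  Task 2: deadline = 6
  Task 4: deadline = 10
  Task 3: deadline = 24
  Task 5: deadline = 30
  Task 1: deadline = 31
  Task 6: deadline = 32
Priority order (highest first): [2, 4, 3, 5, 1, 6]
Highest priority task = 2

2


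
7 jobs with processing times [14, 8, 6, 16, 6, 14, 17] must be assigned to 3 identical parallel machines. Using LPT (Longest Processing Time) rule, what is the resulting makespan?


Sort jobs in decreasing order (LPT): [17, 16, 14, 14, 8, 6, 6]
Assign each job to the least loaded machine:
  Machine 1: jobs [17, 6, 6], load = 29
  Machine 2: jobs [16, 8], load = 24
  Machine 3: jobs [14, 14], load = 28
Makespan = max load = 29

29


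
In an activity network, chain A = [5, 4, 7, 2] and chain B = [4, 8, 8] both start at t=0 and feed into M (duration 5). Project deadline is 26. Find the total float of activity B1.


Forward pass: ES(B1) = sum of predecessors on chain B = 0
EF = ES + duration = 0 + 4 = 4
Backward pass: LF(M) = deadline = 26; LS(M) = 26 - 5 = 21
LF(B1) = LS(M) - sum(successors on chain B) = 21 - 16 = 5
LS = LF - duration = 5 - 4 = 1
Total float = LS - ES = 1 - 0 = 1

1


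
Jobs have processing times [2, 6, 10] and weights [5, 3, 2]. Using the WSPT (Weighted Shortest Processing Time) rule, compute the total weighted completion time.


Compute p/w ratios and sort ascending (WSPT): [(2, 5), (6, 3), (10, 2)]
Compute weighted completion times:
  Job (p=2,w=5): C=2, w*C=5*2=10
  Job (p=6,w=3): C=8, w*C=3*8=24
  Job (p=10,w=2): C=18, w*C=2*18=36
Total weighted completion time = 70

70


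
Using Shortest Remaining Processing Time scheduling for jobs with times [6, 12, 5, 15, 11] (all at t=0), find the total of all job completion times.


Since all jobs arrive at t=0, SRPT equals SPT ordering.
SPT order: [5, 6, 11, 12, 15]
Completion times:
  Job 1: p=5, C=5
  Job 2: p=6, C=11
  Job 3: p=11, C=22
  Job 4: p=12, C=34
  Job 5: p=15, C=49
Total completion time = 5 + 11 + 22 + 34 + 49 = 121

121


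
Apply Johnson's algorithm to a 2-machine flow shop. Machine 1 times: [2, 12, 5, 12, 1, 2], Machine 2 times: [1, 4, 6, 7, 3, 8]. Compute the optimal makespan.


Apply Johnson's rule:
  Group 1 (a <= b): [(5, 1, 3), (6, 2, 8), (3, 5, 6)]
  Group 2 (a > b): [(4, 12, 7), (2, 12, 4), (1, 2, 1)]
Optimal job order: [5, 6, 3, 4, 2, 1]
Schedule:
  Job 5: M1 done at 1, M2 done at 4
  Job 6: M1 done at 3, M2 done at 12
  Job 3: M1 done at 8, M2 done at 18
  Job 4: M1 done at 20, M2 done at 27
  Job 2: M1 done at 32, M2 done at 36
  Job 1: M1 done at 34, M2 done at 37
Makespan = 37

37


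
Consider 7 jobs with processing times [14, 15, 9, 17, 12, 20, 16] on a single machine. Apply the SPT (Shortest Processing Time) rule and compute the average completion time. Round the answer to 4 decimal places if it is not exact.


Sort jobs by processing time (SPT order): [9, 12, 14, 15, 16, 17, 20]
Compute completion times sequentially:
  Job 1: processing = 9, completes at 9
  Job 2: processing = 12, completes at 21
  Job 3: processing = 14, completes at 35
  Job 4: processing = 15, completes at 50
  Job 5: processing = 16, completes at 66
  Job 6: processing = 17, completes at 83
  Job 7: processing = 20, completes at 103
Sum of completion times = 367
Average completion time = 367/7 = 52.4286

52.4286


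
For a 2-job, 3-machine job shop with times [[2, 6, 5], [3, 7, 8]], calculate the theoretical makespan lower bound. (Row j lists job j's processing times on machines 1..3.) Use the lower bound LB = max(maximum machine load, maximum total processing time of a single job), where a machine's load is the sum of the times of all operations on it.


Machine loads:
  Machine 1: 2 + 3 = 5
  Machine 2: 6 + 7 = 13
  Machine 3: 5 + 8 = 13
Max machine load = 13
Job totals:
  Job 1: 13
  Job 2: 18
Max job total = 18
Lower bound = max(13, 18) = 18

18


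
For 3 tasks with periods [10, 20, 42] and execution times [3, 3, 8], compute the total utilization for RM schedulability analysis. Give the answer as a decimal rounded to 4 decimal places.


Compute individual utilizations (exact fractions):
  Task 1: C/T = 3/10 (approx. 0.3)
  Task 2: C/T = 3/20 (approx. 0.15)
  Task 3: C/T = 8/42 = 4/21 (approx. 0.1905)
Total utilization U = 3/10 + 3/20 + 4/21 = 269/420
Rounded to 4 decimal places: U = 0.6405
RM (Liu & Layland) bound for 3 tasks = 0.779763; compare with U = 269/420 (approx. 0.640476)
U <= bound, so schedulable by RM sufficient condition.

0.6405


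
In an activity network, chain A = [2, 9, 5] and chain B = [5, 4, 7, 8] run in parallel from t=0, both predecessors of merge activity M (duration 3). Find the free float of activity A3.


ES(A3) = sum of predecessors on chain A = 11
EF(A3) = ES + duration = 11 + 5 = 16
Successor of A3 is M. ES(M) = max(sum(A), sum(B)) = max(16, 24) = 24
Free float = ES(successor) - EF(current) = 24 - 16 = 8

8


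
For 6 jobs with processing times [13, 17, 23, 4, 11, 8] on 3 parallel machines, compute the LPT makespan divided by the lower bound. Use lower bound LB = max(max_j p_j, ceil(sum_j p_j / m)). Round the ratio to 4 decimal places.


LPT order: [23, 17, 13, 11, 8, 4]
Machine loads after assignment: [27, 25, 24]
LPT makespan = 27
Lower bound = max(max_job, ceil(total/3)) = max(23, 26) = 26
Ratio = 27 / 26 = 1.0385

1.0385
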